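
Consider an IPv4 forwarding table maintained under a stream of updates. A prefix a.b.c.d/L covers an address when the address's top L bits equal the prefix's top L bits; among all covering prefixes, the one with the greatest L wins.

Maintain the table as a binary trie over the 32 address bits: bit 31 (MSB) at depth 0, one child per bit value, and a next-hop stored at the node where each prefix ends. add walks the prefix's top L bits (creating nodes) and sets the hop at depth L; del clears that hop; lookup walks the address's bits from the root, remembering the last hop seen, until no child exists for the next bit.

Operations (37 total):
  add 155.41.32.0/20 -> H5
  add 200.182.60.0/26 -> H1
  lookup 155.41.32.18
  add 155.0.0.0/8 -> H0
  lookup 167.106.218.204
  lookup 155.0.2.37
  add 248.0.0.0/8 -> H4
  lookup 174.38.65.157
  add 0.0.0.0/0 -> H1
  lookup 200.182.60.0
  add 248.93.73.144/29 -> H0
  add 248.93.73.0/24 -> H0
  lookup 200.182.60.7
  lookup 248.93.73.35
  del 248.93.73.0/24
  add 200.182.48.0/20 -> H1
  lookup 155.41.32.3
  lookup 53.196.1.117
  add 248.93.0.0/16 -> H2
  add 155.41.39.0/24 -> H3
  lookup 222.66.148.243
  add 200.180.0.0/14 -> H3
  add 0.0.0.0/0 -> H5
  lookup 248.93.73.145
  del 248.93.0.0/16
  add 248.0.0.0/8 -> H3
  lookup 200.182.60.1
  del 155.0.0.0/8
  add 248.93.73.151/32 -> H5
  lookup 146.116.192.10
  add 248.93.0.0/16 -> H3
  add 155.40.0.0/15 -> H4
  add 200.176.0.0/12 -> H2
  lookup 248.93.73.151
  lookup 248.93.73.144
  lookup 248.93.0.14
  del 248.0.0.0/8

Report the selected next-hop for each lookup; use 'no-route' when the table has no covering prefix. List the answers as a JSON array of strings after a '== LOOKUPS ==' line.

Process each operation:
  + 155.41.32.0/20 (H5) depth=20
  + 200.182.60.0/26 (H1) depth=26
  lookup 155.41.32.18: bits 10011011001010010010 walk d0:-→d1:-→d2:-→d3:-→d4:-→d5:-→d6:-→d7:-→d8:-→d9:-→d10:-→d11:-→d12:-→d13:-→d14:-→d15:-→d16:-→d17:-→d18:-→d19:-→d20:H5 -> H5
  + 155.0.0.0/8 (H0) depth=8
  lookup 167.106.218.204: bits 10 walk d0:-→d1:-→d2:- -> no-route
  lookup 155.0.2.37: bits 1001101100 walk d0:-→d1:-→d2:-→d3:-→d4:-→d5:-→d6:-→d7:-→d8:H0→d9:-→d10:- -> H0
  + 248.0.0.0/8 (H4) depth=8
  lookup 174.38.65.157: bits 10 walk d0:-→d1:-→d2:- -> no-route
  + 0.0.0.0/0 (H1) depth=0
  lookup 200.182.60.0: bits 11001000101101100011110000 walk d0:H1→d1:-→d2:-→d3:-→d4:-→d5:-→d6:-→d7:-→d8:-→d9:-→d10:-→d11:-→d12:-→d13:-→d14:-→d15:-→d16:-→d17:-→d18:-→d19:-→d20:-→d21:-→d22:-→d23:-→d24:-→d25:-→d26:H1 -> H1
  + 248.93.73.144/29 (H0) depth=29
  + 248.93.73.0/24 (H0) depth=24
  lookup 200.182.60.7: bits 11001000101101100011110000 walk d0:H1→d1:-→d2:-→d3:-→d4:-→d5:-→d6:-→d7:-→d8:-→d9:-→d10:-→d11:-→d12:-→d13:-→d14:-→d15:-→d16:-→d17:-→d18:-→d19:-→d20:-→d21:-→d22:-→d23:-→d24:-→d25:-→d26:H1 -> H1
  lookup 248.93.73.35: bits 111110000101110101001001 walk d0:H1→d1:-→d2:-→d3:-→d4:-→d5:-→d6:-→d7:-→d8:H4→d9:-→d10:-→d11:-→d12:-→d13:-→d14:-→d15:-→d16:-→d17:-→d18:-→d19:-→d20:-→d21:-→d22:-→d23:-→d24:H0 -> H0
  - 248.93.73.0/24 clear@24
  + 200.182.48.0/20 (H1) depth=20
  lookup 155.41.32.3: bits 10011011001010010010 walk d0:H1→d1:-→d2:-→d3:-→d4:-→d5:-→d6:-→d7:-→d8:H0→d9:-→d10:-→d11:-→d12:-→d13:-→d14:-→d15:-→d16:-→d17:-→d18:-→d19:-→d20:H5 -> H5
  lookup 53.196.1.117: bits ε walk d0:H1 -> H1
  + 248.93.0.0/16 (H2) depth=16
  + 155.41.39.0/24 (H3) depth=24
  lookup 222.66.148.243: bits 110 walk d0:H1→d1:-→d2:-→d3:- -> H1
  + 200.180.0.0/14 (H3) depth=14
  + 0.0.0.0/0 (H5) depth=0
  lookup 248.93.73.145: bits 11111000010111010100100110010 walk d0:H5→d1:-→d2:-→d3:-→d4:-→d5:-→d6:-→d7:-→d8:H4→d9:-→d10:-→d11:-→d12:-→d13:-→d14:-→d15:-→d16:H2→d17:-→d18:-→d19:-→d20:-→d21:-→d22:-→d23:-→d24:-→d25:-→d26:-→d27:-→d28:-→d29:H0 -> H0
  - 248.93.0.0/16 clear@16
  + 248.0.0.0/8 (H3) depth=8
  lookup 200.182.60.1: bits 11001000101101100011110000 walk d0:H5→d1:-→d2:-→d3:-→d4:-→d5:-→d6:-→d7:-→d8:-→d9:-→d10:-→d11:-→d12:-→d13:-→d14:H3→d15:-→d16:-→d17:-→d18:-→d19:-→d20:H1→d21:-→d22:-→d23:-→d24:-→d25:-→d26:H1 -> H1
  - 155.0.0.0/8 clear@8
  + 248.93.73.151/32 (H5) depth=32
  lookup 146.116.192.10: bits 1001 walk d0:H5→d1:-→d2:-→d3:-→d4:- -> H5
  + 248.93.0.0/16 (H3) depth=16
  + 155.40.0.0/15 (H4) depth=15
  + 200.176.0.0/12 (H2) depth=12
  lookup 248.93.73.151: bits 11111000010111010100100110010111 walk d0:H5→d1:-→d2:-→d3:-→d4:-→d5:-→d6:-→d7:-→d8:H3→d9:-→d10:-→d11:-→d12:-→d13:-→d14:-→d15:-→d16:H3→d17:-→d18:-→d19:-→d20:-→d21:-→d22:-→d23:-→d24:-→d25:-→d26:-→d27:-→d28:-→d29:H0→d30:-→d31:-→d32:H5 -> H5
  lookup 248.93.73.144: bits 11111000010111010100100110010 walk d0:H5→d1:-→d2:-→d3:-→d4:-→d5:-→d6:-→d7:-→d8:H3→d9:-→d10:-→d11:-→d12:-→d13:-→d14:-→d15:-→d16:H3→d17:-→d18:-→d19:-→d20:-→d21:-→d22:-→d23:-→d24:-→d25:-→d26:-→d27:-→d28:-→d29:H0 -> H0
  lookup 248.93.0.14: bits 11111000010111010 walk d0:H5→d1:-→d2:-→d3:-→d4:-→d5:-→d6:-→d7:-→d8:H3→d9:-→d10:-→d11:-→d12:-→d13:-→d14:-→d15:-→d16:H3→d17:- -> H3
  - 248.0.0.0/8 clear@8

== LOOKUPS ==
["H5","no-route","H0","no-route","H1","H1","H0","H5","H1","H1","H0","H1","H5","H5","H0","H3"]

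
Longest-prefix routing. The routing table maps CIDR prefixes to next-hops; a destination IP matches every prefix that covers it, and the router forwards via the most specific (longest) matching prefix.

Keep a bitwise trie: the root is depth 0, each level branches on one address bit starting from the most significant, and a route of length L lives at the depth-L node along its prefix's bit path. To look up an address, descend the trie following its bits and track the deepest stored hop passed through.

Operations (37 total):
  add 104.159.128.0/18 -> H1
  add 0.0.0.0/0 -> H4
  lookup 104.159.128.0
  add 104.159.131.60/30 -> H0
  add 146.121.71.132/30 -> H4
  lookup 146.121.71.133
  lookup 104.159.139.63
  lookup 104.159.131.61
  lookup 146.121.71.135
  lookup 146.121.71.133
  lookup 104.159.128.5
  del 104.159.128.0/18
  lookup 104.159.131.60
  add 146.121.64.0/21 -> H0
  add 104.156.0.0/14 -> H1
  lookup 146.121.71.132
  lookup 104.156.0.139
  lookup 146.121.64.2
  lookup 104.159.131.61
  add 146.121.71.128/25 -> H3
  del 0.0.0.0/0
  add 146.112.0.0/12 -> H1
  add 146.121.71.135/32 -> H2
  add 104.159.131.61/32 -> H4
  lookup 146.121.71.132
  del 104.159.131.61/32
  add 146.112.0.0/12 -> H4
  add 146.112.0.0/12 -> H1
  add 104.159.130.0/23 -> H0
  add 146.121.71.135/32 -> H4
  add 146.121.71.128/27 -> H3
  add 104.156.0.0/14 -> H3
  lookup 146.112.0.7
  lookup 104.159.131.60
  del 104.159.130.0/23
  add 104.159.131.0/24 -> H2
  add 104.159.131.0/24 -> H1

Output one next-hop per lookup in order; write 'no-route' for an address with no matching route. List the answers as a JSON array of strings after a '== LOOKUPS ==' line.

Process each operation:
  add 104.159.128.0/18 -> H1 at depth 18
  add 0.0.0.0/0 -> H4 at depth 0
  Q 104.159.128.0: descend 011010001001111110 ; hops seen [H4,H1] ; pick H1
  add 104.159.131.60/30 -> H0 at depth 30
  add 146.121.71.132/30 -> H4 at depth 30
  Q 146.121.71.133: descend 100100100111100101000111100001 ; hops seen [H4,H4] ; pick H4
  Q 104.159.139.63: descend 01101000100111111000 ; hops seen [H4,H1] ; pick H1
  Q 104.159.131.61: descend 011010001001111110000011001111 ; hops seen [H4,H1,H0] ; pick H0
  Q 146.121.71.135: descend 100100100111100101000111100001 ; hops seen [H4,H4] ; pick H4
  Q 146.121.71.133: descend 100100100111100101000111100001 ; hops seen [H4,H4] ; pick H4
  Q 104.159.128.5: descend 0110100010011111100000 ; hops seen [H4,H1] ; pick H1
  del 104.159.128.0/18 (clear depth 18)
  Q 104.159.131.60: descend 011010001001111110000011001111 ; hops seen [H4,H0] ; pick H0
  add 146.121.64.0/21 -> H0 at depth 21
  add 104.156.0.0/14 -> H1 at depth 14
  Q 146.121.71.132: descend 100100100111100101000111100001 ; hops seen [H4,H0,H4] ; pick H4
  Q 104.156.0.139: descend 01101000100111 ; hops seen [H4,H1] ; pick H1
  Q 146.121.64.2: descend 100100100111100101000 ; hops seen [H4,H0] ; pick H0
  Q 104.159.131.61: descend 011010001001111110000011001111 ; hops seen [H4,H1,H0] ; pick H0
  add 146.121.71.128/25 -> H3 at depth 25
  del 0.0.0.0/0 (clear depth 0)
  add 146.112.0.0/12 -> H1 at depth 12
  add 146.121.71.135/32 -> H2 at depth 32
  add 104.159.131.61/32 -> H4 at depth 32
  Q 146.121.71.132: descend 100100100111100101000111100001 ; hops seen [H1,H0,H3,H4] ; pick H4
  del 104.159.131.61/32 (clear depth 32)
  add 146.112.0.0/12 -> H4 at depth 12
  add 146.112.0.0/12 -> H1 at depth 12
  add 104.159.130.0/23 -> H0 at depth 23
  add 146.121.71.135/32 -> H4 at depth 32
  add 146.121.71.128/27 -> H3 at depth 27
  add 104.156.0.0/14 -> H3 at depth 14
  Q 146.112.0.7: descend 100100100111 ; hops seen [H1] ; pick H1
  Q 104.159.131.60: descend 0110100010011111100000110011110 ; hops seen [H3,H0,H0] ; pick H0
  del 104.159.130.0/23 (clear depth 23)
  add 104.159.131.0/24 -> H2 at depth 24
  add 104.159.131.0/24 -> H1 at depth 24

== LOOKUPS ==
["H1","H4","H1","H0","H4","H4","H1","H0","H4","H1","H0","H0","H4","H1","H0"]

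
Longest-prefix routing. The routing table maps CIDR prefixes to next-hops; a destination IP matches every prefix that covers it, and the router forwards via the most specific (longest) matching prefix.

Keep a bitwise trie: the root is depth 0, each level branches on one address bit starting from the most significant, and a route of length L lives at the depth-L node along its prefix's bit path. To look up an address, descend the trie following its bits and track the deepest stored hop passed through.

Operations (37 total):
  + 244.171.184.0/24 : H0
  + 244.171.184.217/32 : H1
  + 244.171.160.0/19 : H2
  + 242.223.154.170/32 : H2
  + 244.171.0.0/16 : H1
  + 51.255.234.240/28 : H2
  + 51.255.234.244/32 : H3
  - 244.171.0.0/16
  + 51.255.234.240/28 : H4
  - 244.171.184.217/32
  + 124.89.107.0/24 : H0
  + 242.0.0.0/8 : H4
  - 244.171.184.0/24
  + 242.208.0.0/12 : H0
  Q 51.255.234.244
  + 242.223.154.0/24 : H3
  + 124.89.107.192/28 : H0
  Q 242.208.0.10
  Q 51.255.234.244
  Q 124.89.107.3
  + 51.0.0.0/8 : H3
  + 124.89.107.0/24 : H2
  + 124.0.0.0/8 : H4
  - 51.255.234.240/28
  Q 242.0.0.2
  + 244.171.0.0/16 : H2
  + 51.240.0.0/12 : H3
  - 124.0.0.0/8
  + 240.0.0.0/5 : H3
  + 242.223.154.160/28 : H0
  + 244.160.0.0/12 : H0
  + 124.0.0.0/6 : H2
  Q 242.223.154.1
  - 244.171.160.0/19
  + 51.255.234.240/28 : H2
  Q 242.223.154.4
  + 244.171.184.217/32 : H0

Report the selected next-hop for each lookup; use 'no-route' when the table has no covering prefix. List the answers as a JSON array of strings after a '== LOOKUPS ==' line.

Process each operation:
  + 244.171.184.0/24 (H0) depth=24
  + 244.171.184.217/32 (H1) depth=32
  + 244.171.160.0/19 (H2) depth=19
  + 242.223.154.170/32 (H2) depth=32
  + 244.171.0.0/16 (H1) depth=16
  + 51.255.234.240/28 (H2) depth=28
  + 51.255.234.244/32 (H3) depth=32
  del 244.171.0.0/16 (clear depth 16)
  + 51.255.234.240/28 (H4) depth=28
  del 244.171.184.217/32 (clear depth 32)
  + 124.89.107.0/24 (H0) depth=24
  + 242.0.0.0/8 (H4) depth=8
  del 244.171.184.0/24 (clear depth 24)
  + 242.208.0.0/12 (H0) depth=12
  ? 51.255.234.244  path d0:-→d1:-→d2:-→d3:-→d4:-→d5:-→d6:-→d7:-→d8:-→d9:-→d10:-→d11:-→d12:-→d13:-→d14:-→d15:-→d16:-→d17:-→d18:-→d19:-→d20:-→d21:-→d22:-→d23:-→d24:-→d25:-→d26:-→d27:-→d28:H4→d29:-→d30:-→d31:-→d32:H3  best=H3
  + 242.223.154.0/24 (H3) depth=24
  + 124.89.107.192/28 (H0) depth=28
  ? 242.208.0.10  path d0:-→d1:-→d2:-→d3:-→d4:-→d5:-→d6:-→d7:-→d8:H4→d9:-→d10:-→d11:-→d12:H0  best=H0
  ? 51.255.234.244  path d0:-→d1:-→d2:-→d3:-→d4:-→d5:-→d6:-→d7:-→d8:-→d9:-→d10:-→d11:-→d12:-→d13:-→d14:-→d15:-→d16:-→d17:-→d18:-→d19:-→d20:-→d21:-→d22:-→d23:-→d24:-→d25:-→d26:-→d27:-→d28:H4→d29:-→d30:-→d31:-→d32:H3  best=H3
  ? 124.89.107.3  path d0:-→d1:-→d2:-→d3:-→d4:-→d5:-→d6:-→d7:-→d8:-→d9:-→d10:-→d11:-→d12:-→d13:-→d14:-→d15:-→d16:-→d17:-→d18:-→d19:-→d20:-→d21:-→d22:-→d23:-→d24:H0  best=H0
  + 51.0.0.0/8 (H3) depth=8
  + 124.89.107.0/24 (H2) depth=24
  + 124.0.0.0/8 (H4) depth=8
  del 51.255.234.240/28 (clear depth 28)
  ? 242.0.0.2  path d0:-→d1:-→d2:-→d3:-→d4:-→d5:-→d6:-→d7:-→d8:H4  best=H4
  + 244.171.0.0/16 (H2) depth=16
  + 51.240.0.0/12 (H3) depth=12
  del 124.0.0.0/8 (clear depth 8)
  + 240.0.0.0/5 (H3) depth=5
  + 242.223.154.160/28 (H0) depth=28
  + 244.160.0.0/12 (H0) depth=12
  + 124.0.0.0/6 (H2) depth=6
  ? 242.223.154.1  path d0:-→d1:-→d2:-→d3:-→d4:-→d5:H3→d6:-→d7:-→d8:H4→d9:-→d10:-→d11:-→d12:H0→d13:-→d14:-→d15:-→d16:-→d17:-→d18:-→d19:-→d20:-→d21:-→d22:-→d23:-→d24:H3  best=H3
  del 244.171.160.0/19 (clear depth 19)
  + 51.255.234.240/28 (H2) depth=28
  ? 242.223.154.4  path d0:-→d1:-→d2:-→d3:-→d4:-→d5:H3→d6:-→d7:-→d8:H4→d9:-→d10:-→d11:-→d12:H0→d13:-→d14:-→d15:-→d16:-→d17:-→d18:-→d19:-→d20:-→d21:-→d22:-→d23:-→d24:H3  best=H3
  + 244.171.184.217/32 (H0) depth=32

== LOOKUPS ==
["H3","H0","H3","H0","H4","H3","H3"]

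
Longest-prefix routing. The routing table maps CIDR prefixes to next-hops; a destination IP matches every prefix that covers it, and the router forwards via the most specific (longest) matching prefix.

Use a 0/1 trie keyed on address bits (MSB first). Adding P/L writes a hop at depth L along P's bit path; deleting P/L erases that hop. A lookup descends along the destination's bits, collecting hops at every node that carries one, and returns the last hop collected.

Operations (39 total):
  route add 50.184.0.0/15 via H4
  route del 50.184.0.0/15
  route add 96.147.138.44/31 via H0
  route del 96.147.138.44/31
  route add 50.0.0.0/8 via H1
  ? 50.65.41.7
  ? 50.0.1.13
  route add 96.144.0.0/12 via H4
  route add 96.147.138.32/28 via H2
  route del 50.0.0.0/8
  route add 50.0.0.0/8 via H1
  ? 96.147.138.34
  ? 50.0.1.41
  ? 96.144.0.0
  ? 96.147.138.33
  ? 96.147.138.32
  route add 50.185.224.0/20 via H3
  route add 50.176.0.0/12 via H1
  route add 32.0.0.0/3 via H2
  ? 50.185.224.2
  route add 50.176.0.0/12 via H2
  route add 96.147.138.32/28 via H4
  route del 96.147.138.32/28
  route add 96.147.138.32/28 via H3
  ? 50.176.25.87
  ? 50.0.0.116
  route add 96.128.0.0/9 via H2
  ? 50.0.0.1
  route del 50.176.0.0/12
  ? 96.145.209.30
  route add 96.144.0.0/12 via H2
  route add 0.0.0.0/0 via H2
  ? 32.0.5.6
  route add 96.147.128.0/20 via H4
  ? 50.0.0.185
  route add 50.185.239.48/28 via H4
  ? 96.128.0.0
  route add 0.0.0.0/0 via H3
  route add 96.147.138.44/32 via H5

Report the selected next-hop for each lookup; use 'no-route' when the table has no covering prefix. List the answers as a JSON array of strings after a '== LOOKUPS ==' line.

Process each operation:
  + 50.184.0.0/15 (H4) depth=15
  del 50.184.0.0/15 (clear depth 15)
  + 96.147.138.44/31 (H0) depth=31
  del 96.147.138.44/31 (clear depth 31)
  + 50.0.0.0/8 (H1) depth=8
  Q 50.65.41.7: descend 00110010 ; hops seen [H1] ; pick H1
  Q 50.0.1.13: descend 00110010 ; hops seen [H1] ; pick H1
  + 96.144.0.0/12 (H4) depth=12
  + 96.147.138.32/28 (H2) depth=28
  del 50.0.0.0/8 (clear depth 8)
  + 50.0.0.0/8 (H1) depth=8
  Q 96.147.138.34: descend 0110000010010011100010100010 ; hops seen [H4,H2] ; pick H2
  Q 50.0.1.41: descend 00110010 ; hops seen [H1] ; pick H1
  Q 96.144.0.0: descend 01100000100100 ; hops seen [H4] ; pick H4
  Q 96.147.138.33: descend 0110000010010011100010100010 ; hops seen [H4,H2] ; pick H2
  Q 96.147.138.32: descend 0110000010010011100010100010 ; hops seen [H4,H2] ; pick H2
  + 50.185.224.0/20 (H3) depth=20
  + 50.176.0.0/12 (H1) depth=12
  + 32.0.0.0/3 (H2) depth=3
  Q 50.185.224.2: descend 00110010101110011110 ; hops seen [H2,H1,H1,H3] ; pick H3
  + 50.176.0.0/12 (H2) depth=12
  + 96.147.138.32/28 (H4) depth=28
  del 96.147.138.32/28 (clear depth 28)
  + 96.147.138.32/28 (H3) depth=28
  Q 50.176.25.87: descend 001100101011 ; hops seen [H2,H1,H2] ; pick H2
  Q 50.0.0.116: descend 00110010 ; hops seen [H2,H1] ; pick H1
  + 96.128.0.0/9 (H2) depth=9
  Q 50.0.0.1: descend 00110010 ; hops seen [H2,H1] ; pick H1
  del 50.176.0.0/12 (clear depth 12)
  Q 96.145.209.30: descend 01100000100100 ; hops seen [H2,H4] ; pick H4
  + 96.144.0.0/12 (H2) depth=12
  + 0.0.0.0/0 (H2) depth=0
  Q 32.0.5.6: descend 001 ; hops seen [H2,H2] ; pick H2
  + 96.147.128.0/20 (H4) depth=20
  Q 50.0.0.185: descend 00110010 ; hops seen [H2,H2,H1] ; pick H1
  + 50.185.239.48/28 (H4) depth=28
  Q 96.128.0.0: descend 01100000100 ; hops seen [H2,H2] ; pick H2
  + 0.0.0.0/0 (H3) depth=0
  + 96.147.138.44/32 (H5) depth=32

== LOOKUPS ==
["H1","H1","H2","H1","H4","H2","H2","H3","H2","H1","H1","H4","H2","H1","H2"]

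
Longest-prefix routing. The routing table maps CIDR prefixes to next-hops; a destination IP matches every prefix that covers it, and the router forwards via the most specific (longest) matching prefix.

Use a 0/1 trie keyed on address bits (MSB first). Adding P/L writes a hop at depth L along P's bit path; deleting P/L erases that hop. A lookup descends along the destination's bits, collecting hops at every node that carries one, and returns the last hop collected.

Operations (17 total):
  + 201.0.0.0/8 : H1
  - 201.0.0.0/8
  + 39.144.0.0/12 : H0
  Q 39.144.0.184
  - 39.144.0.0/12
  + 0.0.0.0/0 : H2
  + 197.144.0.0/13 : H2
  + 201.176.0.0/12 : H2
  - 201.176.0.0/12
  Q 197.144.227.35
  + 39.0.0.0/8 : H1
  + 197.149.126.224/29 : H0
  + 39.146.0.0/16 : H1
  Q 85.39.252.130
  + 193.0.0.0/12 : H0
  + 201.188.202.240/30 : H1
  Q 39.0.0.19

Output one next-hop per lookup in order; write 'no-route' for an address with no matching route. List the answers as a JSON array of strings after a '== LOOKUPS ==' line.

Trace:
  + 201.0.0.0/8 (H1) depth=8
  del 201.0.0.0/8 (clear depth 8)
  + 39.144.0.0/12 (H0) depth=12
  Q 39.144.0.184: descend 001001111001 ; hops seen [H0] ; pick H0
  del 39.144.0.0/12 (clear depth 12)
  + 0.0.0.0/0 (H2) depth=0
  + 197.144.0.0/13 (H2) depth=13
  + 201.176.0.0/12 (H2) depth=12
  del 201.176.0.0/12 (clear depth 12)
  Q 197.144.227.35: descend 1100010110010 ; hops seen [H2,H2] ; pick H2
  + 39.0.0.0/8 (H1) depth=8
  + 197.149.126.224/29 (H0) depth=29
  + 39.146.0.0/16 (H1) depth=16
  Q 85.39.252.130: descend 0 ; hops seen [H2] ; pick H2
  + 193.0.0.0/12 (H0) depth=12
  + 201.188.202.240/30 (H1) depth=30
  Q 39.0.0.19: descend 00100111 ; hops seen [H2,H1] ; pick H1

== LOOKUPS ==
["H0","H2","H2","H1"]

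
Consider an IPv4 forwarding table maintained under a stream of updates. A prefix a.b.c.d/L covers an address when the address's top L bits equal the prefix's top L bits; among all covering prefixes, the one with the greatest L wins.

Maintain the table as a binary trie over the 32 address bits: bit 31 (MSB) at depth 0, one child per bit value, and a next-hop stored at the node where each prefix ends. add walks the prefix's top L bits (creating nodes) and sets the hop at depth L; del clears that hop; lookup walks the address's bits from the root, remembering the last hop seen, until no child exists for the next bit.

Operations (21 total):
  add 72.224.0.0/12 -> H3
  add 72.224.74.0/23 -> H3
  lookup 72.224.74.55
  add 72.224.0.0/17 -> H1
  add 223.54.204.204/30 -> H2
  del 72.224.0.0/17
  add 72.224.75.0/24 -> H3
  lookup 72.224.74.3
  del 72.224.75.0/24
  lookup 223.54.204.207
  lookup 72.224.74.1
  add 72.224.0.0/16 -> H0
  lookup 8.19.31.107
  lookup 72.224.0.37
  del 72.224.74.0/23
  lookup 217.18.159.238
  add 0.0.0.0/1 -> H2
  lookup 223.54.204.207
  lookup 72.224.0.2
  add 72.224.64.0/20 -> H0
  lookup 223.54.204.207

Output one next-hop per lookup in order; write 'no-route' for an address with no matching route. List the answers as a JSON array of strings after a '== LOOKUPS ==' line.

Process each operation:
  add 72.224.0.0/12 -> H3 at depth 12
  add 72.224.74.0/23 -> H3 at depth 23
  ? 72.224.74.55  path d0:-→d1:-→d2:-→d3:-→d4:-→d5:-→d6:-→d7:-→d8:-→d9:-→d10:-→d11:-→d12:H3→d13:-→d14:-→d15:-→d16:-→d17:-→d18:-→d19:-→d20:-→d21:-→d22:-→d23:H3  best=H3
  add 72.224.0.0/17 -> H1 at depth 17
  add 223.54.204.204/30 -> H2 at depth 30
  - 72.224.0.0/17 clear@17
  add 72.224.75.0/24 -> H3 at depth 24
  ? 72.224.74.3  path d0:-→d1:-→d2:-→d3:-→d4:-→d5:-→d6:-→d7:-→d8:-→d9:-→d10:-→d11:-→d12:H3→d13:-→d14:-→d15:-→d16:-→d17:-→d18:-→d19:-→d20:-→d21:-→d22:-→d23:H3  best=H3
  - 72.224.75.0/24 clear@24
  ? 223.54.204.207  path d0:-→d1:-→d2:-→d3:-→d4:-→d5:-→d6:-→d7:-→d8:-→d9:-→d10:-→d11:-→d12:-→d13:-→d14:-→d15:-→d16:-→d17:-→d18:-→d19:-→d20:-→d21:-→d22:-→d23:-→d24:-→d25:-→d26:-→d27:-→d28:-→d29:-→d30:H2  best=H2
  ? 72.224.74.1  path d0:-→d1:-→d2:-→d3:-→d4:-→d5:-→d6:-→d7:-→d8:-→d9:-→d10:-→d11:-→d12:H3→d13:-→d14:-→d15:-→d16:-→d17:-→d18:-→d19:-→d20:-→d21:-→d22:-→d23:H3  best=H3
  add 72.224.0.0/16 -> H0 at depth 16
  ? 8.19.31.107  path d0:-→d1:-  best=no-route
  ? 72.224.0.37  path d0:-→d1:-→d2:-→d3:-→d4:-→d5:-→d6:-→d7:-→d8:-→d9:-→d10:-→d11:-→d12:H3→d13:-→d14:-→d15:-→d16:H0→d17:-  best=H0
  - 72.224.74.0/23 clear@23
  ? 217.18.159.238  path d0:-→d1:-→d2:-→d3:-→d4:-→d5:-  best=no-route
  add 0.0.0.0/1 -> H2 at depth 1
  ? 223.54.204.207  path d0:-→d1:-→d2:-→d3:-→d4:-→d5:-→d6:-→d7:-→d8:-→d9:-→d10:-→d11:-→d12:-→d13:-→d14:-→d15:-→d16:-→d17:-→d18:-→d19:-→d20:-→d21:-→d22:-→d23:-→d24:-→d25:-→d26:-→d27:-→d28:-→d29:-→d30:H2  best=H2
  ? 72.224.0.2  path d0:-→d1:H2→d2:-→d3:-→d4:-→d5:-→d6:-→d7:-→d8:-→d9:-→d10:-→d11:-→d12:H3→d13:-→d14:-→d15:-→d16:H0→d17:-  best=H0
  add 72.224.64.0/20 -> H0 at depth 20
  ? 223.54.204.207  path d0:-→d1:-→d2:-→d3:-→d4:-→d5:-→d6:-→d7:-→d8:-→d9:-→d10:-→d11:-→d12:-→d13:-→d14:-→d15:-→d16:-→d17:-→d18:-→d19:-→d20:-→d21:-→d22:-→d23:-→d24:-→d25:-→d26:-→d27:-→d28:-→d29:-→d30:H2  best=H2

== LOOKUPS ==
["H3","H3","H2","H3","no-route","H0","no-route","H2","H0","H2"]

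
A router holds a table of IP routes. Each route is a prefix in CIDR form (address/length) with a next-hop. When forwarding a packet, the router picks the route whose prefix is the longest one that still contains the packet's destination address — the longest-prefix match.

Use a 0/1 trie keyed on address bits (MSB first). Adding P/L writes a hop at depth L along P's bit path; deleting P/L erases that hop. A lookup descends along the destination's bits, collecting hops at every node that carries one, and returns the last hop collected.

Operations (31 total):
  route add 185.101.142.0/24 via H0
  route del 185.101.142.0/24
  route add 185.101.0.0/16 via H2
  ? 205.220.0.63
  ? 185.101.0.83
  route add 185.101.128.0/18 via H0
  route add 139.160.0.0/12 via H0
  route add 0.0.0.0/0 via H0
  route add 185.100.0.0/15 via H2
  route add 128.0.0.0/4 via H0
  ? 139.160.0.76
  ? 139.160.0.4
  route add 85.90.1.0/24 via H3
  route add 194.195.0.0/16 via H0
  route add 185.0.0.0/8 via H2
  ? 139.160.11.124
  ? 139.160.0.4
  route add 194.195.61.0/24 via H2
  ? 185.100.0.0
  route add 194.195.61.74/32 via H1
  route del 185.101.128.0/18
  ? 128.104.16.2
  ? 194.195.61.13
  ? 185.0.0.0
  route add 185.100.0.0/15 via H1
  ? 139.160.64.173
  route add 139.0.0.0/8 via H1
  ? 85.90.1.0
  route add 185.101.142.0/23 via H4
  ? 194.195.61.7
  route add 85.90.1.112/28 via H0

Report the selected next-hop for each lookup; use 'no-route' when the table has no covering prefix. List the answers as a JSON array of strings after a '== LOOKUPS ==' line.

Trace:
  + 185.101.142.0/24 (H0) depth=24
  - 185.101.142.0/24 clear@24
  + 185.101.0.0/16 (H2) depth=16
  Q 205.220.0.63: descend 1 ; hops seen [∅] ; pick no-route
  Q 185.101.0.83: descend 1011100101100101 ; hops seen [H2] ; pick H2
  + 185.101.128.0/18 (H0) depth=18
  + 139.160.0.0/12 (H0) depth=12
  + 0.0.0.0/0 (H0) depth=0
  + 185.100.0.0/15 (H2) depth=15
  + 128.0.0.0/4 (H0) depth=4
  Q 139.160.0.76: descend 100010111010 ; hops seen [H0,H0,H0] ; pick H0
  Q 139.160.0.4: descend 100010111010 ; hops seen [H0,H0,H0] ; pick H0
  + 85.90.1.0/24 (H3) depth=24
  + 194.195.0.0/16 (H0) depth=16
  + 185.0.0.0/8 (H2) depth=8
  Q 139.160.11.124: descend 100010111010 ; hops seen [H0,H0,H0] ; pick H0
  Q 139.160.0.4: descend 100010111010 ; hops seen [H0,H0,H0] ; pick H0
  + 194.195.61.0/24 (H2) depth=24
  Q 185.100.0.0: descend 101110010110010 ; hops seen [H0,H2,H2] ; pick H2
  + 194.195.61.74/32 (H1) depth=32
  - 185.101.128.0/18 clear@18
  Q 128.104.16.2: descend 1000 ; hops seen [H0,H0] ; pick H0
  Q 194.195.61.13: descend 1100001011000011001111010 ; hops seen [H0,H0,H2] ; pick H2
  Q 185.0.0.0: descend 101110010 ; hops seen [H0,H2] ; pick H2
  + 185.100.0.0/15 (H1) depth=15
  Q 139.160.64.173: descend 100010111010 ; hops seen [H0,H0,H0] ; pick H0
  + 139.0.0.0/8 (H1) depth=8
  Q 85.90.1.0: descend 010101010101101000000001 ; hops seen [H0,H3] ; pick H3
  + 185.101.142.0/23 (H4) depth=23
  Q 194.195.61.7: descend 1100001011000011001111010 ; hops seen [H0,H0,H2] ; pick H2
  + 85.90.1.112/28 (H0) depth=28

== LOOKUPS ==
["no-route","H2","H0","H0","H0","H0","H2","H0","H2","H2","H0","H3","H2"]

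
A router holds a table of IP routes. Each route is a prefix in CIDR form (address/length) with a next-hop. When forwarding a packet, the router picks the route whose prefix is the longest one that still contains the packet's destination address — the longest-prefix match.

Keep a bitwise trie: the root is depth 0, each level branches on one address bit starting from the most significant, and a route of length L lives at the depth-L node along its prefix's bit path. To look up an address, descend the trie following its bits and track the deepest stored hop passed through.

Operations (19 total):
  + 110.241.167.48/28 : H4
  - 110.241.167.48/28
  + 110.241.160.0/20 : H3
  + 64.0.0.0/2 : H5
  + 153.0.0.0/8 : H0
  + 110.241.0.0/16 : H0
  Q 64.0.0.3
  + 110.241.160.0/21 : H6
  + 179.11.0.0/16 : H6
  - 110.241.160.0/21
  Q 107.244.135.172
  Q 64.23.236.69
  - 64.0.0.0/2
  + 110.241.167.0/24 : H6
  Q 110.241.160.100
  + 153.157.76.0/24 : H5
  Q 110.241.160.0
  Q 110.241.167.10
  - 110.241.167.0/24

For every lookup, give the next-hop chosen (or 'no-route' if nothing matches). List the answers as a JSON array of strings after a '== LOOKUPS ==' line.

Trace:
  add 110.241.167.48/28 -> H4 at depth 28
  - 110.241.167.48/28 clear@28
  add 110.241.160.0/20 -> H3 at depth 20
  add 64.0.0.0/2 -> H5 at depth 2
  add 153.0.0.0/8 -> H0 at depth 8
  add 110.241.0.0/16 -> H0 at depth 16
  ? 64.0.0.3  path d0:-→d1:-→d2:H5  best=H5
  add 110.241.160.0/21 -> H6 at depth 21
  add 179.11.0.0/16 -> H6 at depth 16
  - 110.241.160.0/21 clear@21
  ? 107.244.135.172  path d0:-→d1:-→d2:H5→d3:-→d4:-→d5:-  best=H5
  ? 64.23.236.69  path d0:-→d1:-→d2:H5  best=H5
  - 64.0.0.0/2 clear@2
  add 110.241.167.0/24 -> H6 at depth 24
  ? 110.241.160.100  path d0:-→d1:-→d2:-→d3:-→d4:-→d5:-→d6:-→d7:-→d8:-→d9:-→d10:-→d11:-→d12:-→d13:-→d14:-→d15:-→d16:H0→d17:-→d18:-→d19:-→d20:H3→d21:-  best=H3
  add 153.157.76.0/24 -> H5 at depth 24
  ? 110.241.160.0  path d0:-→d1:-→d2:-→d3:-→d4:-→d5:-→d6:-→d7:-→d8:-→d9:-→d10:-→d11:-→d12:-→d13:-→d14:-→d15:-→d16:H0→d17:-→d18:-→d19:-→d20:H3→d21:-  best=H3
  ? 110.241.167.10  path d0:-→d1:-→d2:-→d3:-→d4:-→d5:-→d6:-→d7:-→d8:-→d9:-→d10:-→d11:-→d12:-→d13:-→d14:-→d15:-→d16:H0→d17:-→d18:-→d19:-→d20:H3→d21:-→d22:-→d23:-→d24:H6→d25:-→d26:-  best=H6
  - 110.241.167.0/24 clear@24

== LOOKUPS ==
["H5","H5","H5","H3","H3","H6"]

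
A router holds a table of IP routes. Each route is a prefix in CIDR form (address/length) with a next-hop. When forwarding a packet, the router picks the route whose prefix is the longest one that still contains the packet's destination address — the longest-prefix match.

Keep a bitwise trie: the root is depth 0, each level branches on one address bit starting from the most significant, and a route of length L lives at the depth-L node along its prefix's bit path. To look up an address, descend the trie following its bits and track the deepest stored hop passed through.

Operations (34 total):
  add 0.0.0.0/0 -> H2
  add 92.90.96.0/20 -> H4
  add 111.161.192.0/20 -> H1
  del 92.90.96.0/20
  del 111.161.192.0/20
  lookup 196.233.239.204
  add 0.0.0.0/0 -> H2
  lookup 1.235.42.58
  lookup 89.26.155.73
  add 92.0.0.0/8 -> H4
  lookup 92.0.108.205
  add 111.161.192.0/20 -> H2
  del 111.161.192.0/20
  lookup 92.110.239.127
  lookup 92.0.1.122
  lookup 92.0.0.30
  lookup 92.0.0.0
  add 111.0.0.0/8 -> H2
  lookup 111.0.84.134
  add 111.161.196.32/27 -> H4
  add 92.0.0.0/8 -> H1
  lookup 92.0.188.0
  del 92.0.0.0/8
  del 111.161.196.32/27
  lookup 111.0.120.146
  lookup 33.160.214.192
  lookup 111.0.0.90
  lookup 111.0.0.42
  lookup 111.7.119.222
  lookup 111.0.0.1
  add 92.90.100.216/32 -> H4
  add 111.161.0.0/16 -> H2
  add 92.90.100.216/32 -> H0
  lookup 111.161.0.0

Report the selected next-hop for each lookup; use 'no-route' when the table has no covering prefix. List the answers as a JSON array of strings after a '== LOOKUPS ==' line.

Apply in order:
  add 0.0.0.0/0 -> H2 at depth 0
  add 92.90.96.0/20 -> H4 at depth 20
  add 111.161.192.0/20 -> H1 at depth 20
  del 92.90.96.0/20 (clear depth 20)
  del 111.161.192.0/20 (clear depth 20)
  ? 196.233.239.204  path d0:H2  best=H2
  add 0.0.0.0/0 -> H2 at depth 0
  ? 1.235.42.58  path d0:H2→d1:-  best=H2
  ? 89.26.155.73  path d0:H2→d1:-→d2:-→d3:-→d4:-→d5:-  best=H2
  add 92.0.0.0/8 -> H4 at depth 8
  ? 92.0.108.205  path d0:H2→d1:-→d2:-→d3:-→d4:-→d5:-→d6:-→d7:-→d8:H4→d9:-  best=H4
  add 111.161.192.0/20 -> H2 at depth 20
  del 111.161.192.0/20 (clear depth 20)
  ? 92.110.239.127  path d0:H2→d1:-→d2:-→d3:-→d4:-→d5:-→d6:-→d7:-→d8:H4→d9:-→d10:-  best=H4
  ? 92.0.1.122  path d0:H2→d1:-→d2:-→d3:-→d4:-→d5:-→d6:-→d7:-→d8:H4→d9:-  best=H4
  ? 92.0.0.30  path d0:H2→d1:-→d2:-→d3:-→d4:-→d5:-→d6:-→d7:-→d8:H4→d9:-  best=H4
  ? 92.0.0.0  path d0:H2→d1:-→d2:-→d3:-→d4:-→d5:-→d6:-→d7:-→d8:H4→d9:-  best=H4
  add 111.0.0.0/8 -> H2 at depth 8
  ? 111.0.84.134  path d0:H2→d1:-→d2:-→d3:-→d4:-→d5:-→d6:-→d7:-→d8:H2  best=H2
  add 111.161.196.32/27 -> H4 at depth 27
  add 92.0.0.0/8 -> H1 at depth 8
  ? 92.0.188.0  path d0:H2→d1:-→d2:-→d3:-→d4:-→d5:-→d6:-→d7:-→d8:H1→d9:-  best=H1
  del 92.0.0.0/8 (clear depth 8)
  del 111.161.196.32/27 (clear depth 27)
  ? 111.0.120.146  path d0:H2→d1:-→d2:-→d3:-→d4:-→d5:-→d6:-→d7:-→d8:H2  best=H2
  ? 33.160.214.192  path d0:H2→d1:-  best=H2
  ? 111.0.0.90  path d0:H2→d1:-→d2:-→d3:-→d4:-→d5:-→d6:-→d7:-→d8:H2  best=H2
  ? 111.0.0.42  path d0:H2→d1:-→d2:-→d3:-→d4:-→d5:-→d6:-→d7:-→d8:H2  best=H2
  ? 111.7.119.222  path d0:H2→d1:-→d2:-→d3:-→d4:-→d5:-→d6:-→d7:-→d8:H2  best=H2
  ? 111.0.0.1  path d0:H2→d1:-→d2:-→d3:-→d4:-→d5:-→d6:-→d7:-→d8:H2  best=H2
  add 92.90.100.216/32 -> H4 at depth 32
  add 111.161.0.0/16 -> H2 at depth 16
  add 92.90.100.216/32 -> H0 at depth 32
  ? 111.161.0.0  path d0:H2→d1:-→d2:-→d3:-→d4:-→d5:-→d6:-→d7:-→d8:H2→d9:-→d10:-→d11:-→d12:-→d13:-→d14:-→d15:-→d16:H2  best=H2

== LOOKUPS ==
["H2","H2","H2","H4","H4","H4","H4","H4","H2","H1","H2","H2","H2","H2","H2","H2","H2"]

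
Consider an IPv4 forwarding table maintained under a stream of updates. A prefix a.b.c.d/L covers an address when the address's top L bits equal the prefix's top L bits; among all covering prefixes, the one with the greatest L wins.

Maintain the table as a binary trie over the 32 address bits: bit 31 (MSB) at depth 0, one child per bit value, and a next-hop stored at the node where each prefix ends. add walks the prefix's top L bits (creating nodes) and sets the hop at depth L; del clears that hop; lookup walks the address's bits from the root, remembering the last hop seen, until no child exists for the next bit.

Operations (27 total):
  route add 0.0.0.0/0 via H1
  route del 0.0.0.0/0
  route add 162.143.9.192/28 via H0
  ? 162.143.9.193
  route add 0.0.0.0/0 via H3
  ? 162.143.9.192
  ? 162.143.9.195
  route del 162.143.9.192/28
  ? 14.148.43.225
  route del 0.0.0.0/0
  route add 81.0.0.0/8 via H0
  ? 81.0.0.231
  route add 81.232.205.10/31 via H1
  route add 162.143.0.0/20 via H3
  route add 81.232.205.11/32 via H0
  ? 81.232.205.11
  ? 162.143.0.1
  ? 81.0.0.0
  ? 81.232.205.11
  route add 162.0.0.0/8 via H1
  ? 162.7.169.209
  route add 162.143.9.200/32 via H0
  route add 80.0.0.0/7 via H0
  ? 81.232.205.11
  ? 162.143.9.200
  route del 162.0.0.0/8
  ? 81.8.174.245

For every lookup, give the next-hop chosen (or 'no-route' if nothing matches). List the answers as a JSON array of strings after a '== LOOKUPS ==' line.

Trace:
  add 0.0.0.0/0 -> H1 at depth 0
  - 0.0.0.0/0 clear@0
  add 162.143.9.192/28 -> H0 at depth 28
  Q 162.143.9.193: descend 1010001010001111000010011100 ; hops seen [H0] ; pick H0
  add 0.0.0.0/0 -> H3 at depth 0
  Q 162.143.9.192: descend 1010001010001111000010011100 ; hops seen [H3,H0] ; pick H0
  Q 162.143.9.195: descend 1010001010001111000010011100 ; hops seen [H3,H0] ; pick H0
  - 162.143.9.192/28 clear@28
  Q 14.148.43.225: descend ε ; hops seen [H3] ; pick H3
  - 0.0.0.0/0 clear@0
  add 81.0.0.0/8 -> H0 at depth 8
  Q 81.0.0.231: descend 01010001 ; hops seen [H0] ; pick H0
  add 81.232.205.10/31 -> H1 at depth 31
  add 162.143.0.0/20 -> H3 at depth 20
  add 81.232.205.11/32 -> H0 at depth 32
  Q 81.232.205.11: descend 01010001111010001100110100001011 ; hops seen [H0,H1,H0] ; pick H0
  Q 162.143.0.1: descend 10100010100011110000 ; hops seen [H3] ; pick H3
  Q 81.0.0.0: descend 01010001 ; hops seen [H0] ; pick H0
  Q 81.232.205.11: descend 01010001111010001100110100001011 ; hops seen [H0,H1,H0] ; pick H0
  add 162.0.0.0/8 -> H1 at depth 8
  Q 162.7.169.209: descend 10100010 ; hops seen [H1] ; pick H1
  add 162.143.9.200/32 -> H0 at depth 32
  add 80.0.0.0/7 -> H0 at depth 7
  Q 81.232.205.11: descend 01010001111010001100110100001011 ; hops seen [H0,H0,H1,H0] ; pick H0
  Q 162.143.9.200: descend 10100010100011110000100111001000 ; hops seen [H1,H3,H0] ; pick H0
  - 162.0.0.0/8 clear@8
  Q 81.8.174.245: descend 01010001 ; hops seen [H0,H0] ; pick H0

== LOOKUPS ==
["H0","H0","H0","H3","H0","H0","H3","H0","H0","H1","H0","H0","H0"]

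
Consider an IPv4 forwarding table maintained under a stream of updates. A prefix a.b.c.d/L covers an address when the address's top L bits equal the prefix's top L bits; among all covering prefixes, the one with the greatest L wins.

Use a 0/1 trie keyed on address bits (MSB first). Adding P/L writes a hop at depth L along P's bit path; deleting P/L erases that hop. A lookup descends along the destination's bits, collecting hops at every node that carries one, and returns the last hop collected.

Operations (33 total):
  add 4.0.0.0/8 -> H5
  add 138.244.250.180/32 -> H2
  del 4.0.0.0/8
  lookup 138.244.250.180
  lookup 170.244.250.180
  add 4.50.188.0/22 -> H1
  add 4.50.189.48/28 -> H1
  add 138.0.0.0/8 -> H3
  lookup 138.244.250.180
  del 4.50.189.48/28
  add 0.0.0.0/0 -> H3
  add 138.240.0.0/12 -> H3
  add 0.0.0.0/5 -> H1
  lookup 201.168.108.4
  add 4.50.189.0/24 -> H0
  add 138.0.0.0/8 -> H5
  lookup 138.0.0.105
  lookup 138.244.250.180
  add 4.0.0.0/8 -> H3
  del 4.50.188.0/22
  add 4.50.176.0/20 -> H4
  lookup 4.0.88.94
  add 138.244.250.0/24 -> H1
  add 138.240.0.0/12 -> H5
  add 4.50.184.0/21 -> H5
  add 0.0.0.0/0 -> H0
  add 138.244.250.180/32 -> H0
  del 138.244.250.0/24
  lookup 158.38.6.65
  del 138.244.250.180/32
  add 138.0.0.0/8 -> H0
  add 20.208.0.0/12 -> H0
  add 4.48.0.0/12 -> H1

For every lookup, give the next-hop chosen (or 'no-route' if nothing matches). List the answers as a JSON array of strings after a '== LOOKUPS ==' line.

Apply in order:
  add 4.0.0.0/8 -> H5 at depth 8
  add 138.244.250.180/32 -> H2 at depth 32
  - 4.0.0.0/8 clear@8
  lookup 138.244.250.180: bits 10001010111101001111101010110100 walk d0:-→d1:-→d2:-→d3:-→d4:-→d5:-→d6:-→d7:-→d8:-→d9:-→d10:-→d11:-→d12:-→d13:-→d14:-→d15:-→d16:-→d17:-→d18:-→d19:-→d20:-→d21:-→d22:-→d23:-→d24:-→d25:-→d26:-→d27:-→d28:-→d29:-→d30:-→d31:-→d32:H2 -> H2
  lookup 170.244.250.180: bits 10 walk d0:-→d1:-→d2:- -> no-route
  add 4.50.188.0/22 -> H1 at depth 22
  add 4.50.189.48/28 -> H1 at depth 28
  add 138.0.0.0/8 -> H3 at depth 8
  lookup 138.244.250.180: bits 10001010111101001111101010110100 walk d0:-→d1:-→d2:-→d3:-→d4:-→d5:-→d6:-→d7:-→d8:H3→d9:-→d10:-→d11:-→d12:-→d13:-→d14:-→d15:-→d16:-→d17:-→d18:-→d19:-→d20:-→d21:-→d22:-→d23:-→d24:-→d25:-→d26:-→d27:-→d28:-→d29:-→d30:-→d31:-→d32:H2 -> H2
  - 4.50.189.48/28 clear@28
  add 0.0.0.0/0 -> H3 at depth 0
  add 138.240.0.0/12 -> H3 at depth 12
  add 0.0.0.0/5 -> H1 at depth 5
  lookup 201.168.108.4: bits 1 walk d0:H3→d1:- -> H3
  add 4.50.189.0/24 -> H0 at depth 24
  add 138.0.0.0/8 -> H5 at depth 8
  lookup 138.0.0.105: bits 10001010 walk d0:H3→d1:-→d2:-→d3:-→d4:-→d5:-→d6:-→d7:-→d8:H5 -> H5
  lookup 138.244.250.180: bits 10001010111101001111101010110100 walk d0:H3→d1:-→d2:-→d3:-→d4:-→d5:-→d6:-→d7:-→d8:H5→d9:-→d10:-→d11:-→d12:H3→d13:-→d14:-→d15:-→d16:-→d17:-→d18:-→d19:-→d20:-→d21:-→d22:-→d23:-→d24:-→d25:-→d26:-→d27:-→d28:-→d29:-→d30:-→d31:-→d32:H2 -> H2
  add 4.0.0.0/8 -> H3 at depth 8
  - 4.50.188.0/22 clear@22
  add 4.50.176.0/20 -> H4 at depth 20
  lookup 4.0.88.94: bits 0000010000 walk d0:H3→d1:-→d2:-→d3:-→d4:-→d5:H1→d6:-→d7:-→d8:H3→d9:-→d10:- -> H3
  add 138.244.250.0/24 -> H1 at depth 24
  add 138.240.0.0/12 -> H5 at depth 12
  add 4.50.184.0/21 -> H5 at depth 21
  add 0.0.0.0/0 -> H0 at depth 0
  add 138.244.250.180/32 -> H0 at depth 32
  - 138.244.250.0/24 clear@24
  lookup 158.38.6.65: bits 100 walk d0:H0→d1:-→d2:-→d3:- -> H0
  - 138.244.250.180/32 clear@32
  add 138.0.0.0/8 -> H0 at depth 8
  add 20.208.0.0/12 -> H0 at depth 12
  add 4.48.0.0/12 -> H1 at depth 12

== LOOKUPS ==
["H2","no-route","H2","H3","H5","H2","H3","H0"]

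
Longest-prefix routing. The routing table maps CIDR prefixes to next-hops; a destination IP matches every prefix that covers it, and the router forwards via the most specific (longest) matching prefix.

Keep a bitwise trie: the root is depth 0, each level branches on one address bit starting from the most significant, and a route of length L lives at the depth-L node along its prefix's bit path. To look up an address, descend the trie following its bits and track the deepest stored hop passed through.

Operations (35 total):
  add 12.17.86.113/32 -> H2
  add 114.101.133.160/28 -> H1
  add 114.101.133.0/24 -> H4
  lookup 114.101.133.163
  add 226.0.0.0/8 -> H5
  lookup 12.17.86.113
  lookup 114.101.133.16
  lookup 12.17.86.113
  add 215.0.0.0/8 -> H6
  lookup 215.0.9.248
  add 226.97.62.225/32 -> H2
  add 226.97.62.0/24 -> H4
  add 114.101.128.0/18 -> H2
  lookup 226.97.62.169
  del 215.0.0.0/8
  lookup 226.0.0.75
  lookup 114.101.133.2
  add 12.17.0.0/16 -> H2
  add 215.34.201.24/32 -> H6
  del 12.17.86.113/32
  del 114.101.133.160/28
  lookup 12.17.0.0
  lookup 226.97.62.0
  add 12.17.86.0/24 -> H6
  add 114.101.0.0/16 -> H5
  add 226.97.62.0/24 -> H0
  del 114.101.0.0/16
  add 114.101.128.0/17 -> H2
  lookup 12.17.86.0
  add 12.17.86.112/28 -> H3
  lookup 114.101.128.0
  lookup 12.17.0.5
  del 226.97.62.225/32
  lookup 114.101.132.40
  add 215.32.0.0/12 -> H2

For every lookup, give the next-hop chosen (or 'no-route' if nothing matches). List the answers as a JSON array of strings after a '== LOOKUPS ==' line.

Apply in order:
  add 12.17.86.113/32 -> H2 at depth 32
  add 114.101.133.160/28 -> H1 at depth 28
  add 114.101.133.0/24 -> H4 at depth 24
  lookup 114.101.133.163: bits 0111001001100101100001011010 walk d0:-→d1:-→d2:-→d3:-→d4:-→d5:-→d6:-→d7:-→d8:-→d9:-→d10:-→d11:-→d12:-→d13:-→d14:-→d15:-→d16:-→d17:-→d18:-→d19:-→d20:-→d21:-→d22:-→d23:-→d24:H4→d25:-→d26:-→d27:-→d28:H1 -> H1
  add 226.0.0.0/8 -> H5 at depth 8
  lookup 12.17.86.113: bits 00001100000100010101011001110001 walk d0:-→d1:-→d2:-→d3:-→d4:-→d5:-→d6:-→d7:-→d8:-→d9:-→d10:-→d11:-→d12:-→d13:-→d14:-→d15:-→d16:-→d17:-→d18:-→d19:-→d20:-→d21:-→d22:-→d23:-→d24:-→d25:-→d26:-→d27:-→d28:-→d29:-→d30:-→d31:-→d32:H2 -> H2
  lookup 114.101.133.16: bits 011100100110010110000101 walk d0:-→d1:-→d2:-→d3:-→d4:-→d5:-→d6:-→d7:-→d8:-→d9:-→d10:-→d11:-→d12:-→d13:-→d14:-→d15:-→d16:-→d17:-→d18:-→d19:-→d20:-→d21:-→d22:-→d23:-→d24:H4 -> H4
  lookup 12.17.86.113: bits 00001100000100010101011001110001 walk d0:-→d1:-→d2:-→d3:-→d4:-→d5:-→d6:-→d7:-→d8:-→d9:-→d10:-→d11:-→d12:-→d13:-→d14:-→d15:-→d16:-→d17:-→d18:-→d19:-→d20:-→d21:-→d22:-→d23:-→d24:-→d25:-→d26:-→d27:-→d28:-→d29:-→d30:-→d31:-→d32:H2 -> H2
  add 215.0.0.0/8 -> H6 at depth 8
  lookup 215.0.9.248: bits 11010111 walk d0:-→d1:-→d2:-→d3:-→d4:-→d5:-→d6:-→d7:-→d8:H6 -> H6
  add 226.97.62.225/32 -> H2 at depth 32
  add 226.97.62.0/24 -> H4 at depth 24
  add 114.101.128.0/18 -> H2 at depth 18
  lookup 226.97.62.169: bits 1110001001100001001111101 walk d0:-→d1:-→d2:-→d3:-→d4:-→d5:-→d6:-→d7:-→d8:H5→d9:-→d10:-→d11:-→d12:-→d13:-→d14:-→d15:-→d16:-→d17:-→d18:-→d19:-→d20:-→d21:-→d22:-→d23:-→d24:H4→d25:- -> H4
  del 215.0.0.0/8 (clear depth 8)
  lookup 226.0.0.75: bits 111000100 walk d0:-→d1:-→d2:-→d3:-→d4:-→d5:-→d6:-→d7:-→d8:H5→d9:- -> H5
  lookup 114.101.133.2: bits 011100100110010110000101 walk d0:-→d1:-→d2:-→d3:-→d4:-→d5:-→d6:-→d7:-→d8:-→d9:-→d10:-→d11:-→d12:-→d13:-→d14:-→d15:-→d16:-→d17:-→d18:H2→d19:-→d20:-→d21:-→d22:-→d23:-→d24:H4 -> H4
  add 12.17.0.0/16 -> H2 at depth 16
  add 215.34.201.24/32 -> H6 at depth 32
  del 12.17.86.113/32 (clear depth 32)
  del 114.101.133.160/28 (clear depth 28)
  lookup 12.17.0.0: bits 00001100000100010 walk d0:-→d1:-→d2:-→d3:-→d4:-→d5:-→d6:-→d7:-→d8:-→d9:-→d10:-→d11:-→d12:-→d13:-→d14:-→d15:-→d16:H2→d17:- -> H2
  lookup 226.97.62.0: bits 111000100110000100111110 walk d0:-→d1:-→d2:-→d3:-→d4:-→d5:-→d6:-→d7:-→d8:H5→d9:-→d10:-→d11:-→d12:-→d13:-→d14:-→d15:-→d16:-→d17:-→d18:-→d19:-→d20:-→d21:-→d22:-→d23:-→d24:H4 -> H4
  add 12.17.86.0/24 -> H6 at depth 24
  add 114.101.0.0/16 -> H5 at depth 16
  add 226.97.62.0/24 -> H0 at depth 24
  del 114.101.0.0/16 (clear depth 16)
  add 114.101.128.0/17 -> H2 at depth 17
  lookup 12.17.86.0: bits 0000110000010001010101100 walk d0:-→d1:-→d2:-→d3:-→d4:-→d5:-→d6:-→d7:-→d8:-→d9:-→d10:-→d11:-→d12:-→d13:-→d14:-→d15:-→d16:H2→d17:-→d18:-→d19:-→d20:-→d21:-→d22:-→d23:-→d24:H6→d25:- -> H6
  add 12.17.86.112/28 -> H3 at depth 28
  lookup 114.101.128.0: bits 011100100110010110000 walk d0:-→d1:-→d2:-→d3:-→d4:-→d5:-→d6:-→d7:-→d8:-→d9:-→d10:-→d11:-→d12:-→d13:-→d14:-→d15:-→d16:-→d17:H2→d18:H2→d19:-→d20:-→d21:- -> H2
  lookup 12.17.0.5: bits 00001100000100010 walk d0:-→d1:-→d2:-→d3:-→d4:-→d5:-→d6:-→d7:-→d8:-→d9:-→d10:-→d11:-→d12:-→d13:-→d14:-→d15:-→d16:H2→d17:- -> H2
  del 226.97.62.225/32 (clear depth 32)
  lookup 114.101.132.40: bits 01110010011001011000010 walk d0:-→d1:-→d2:-→d3:-→d4:-→d5:-→d6:-→d7:-→d8:-→d9:-→d10:-→d11:-→d12:-→d13:-→d14:-→d15:-→d16:-→d17:H2→d18:H2→d19:-→d20:-→d21:-→d22:-→d23:- -> H2
  add 215.32.0.0/12 -> H2 at depth 12

== LOOKUPS ==
["H1","H2","H4","H2","H6","H4","H5","H4","H2","H4","H6","H2","H2","H2"]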